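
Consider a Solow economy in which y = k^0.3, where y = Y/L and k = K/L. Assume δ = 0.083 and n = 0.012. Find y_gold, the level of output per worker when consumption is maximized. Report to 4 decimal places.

y_gold ≈ 1.6369

Break-even investment rate: n + δ = 0.012 + 0.083 = 0.095.
Setting f'(k) = n+δ gives 0.3·k^(0.3−1) = 0.095, hence k_gold = (0.3/0.095)^(1/0.7) ≈ 5.1692.
Output: y_gold = k_gold^0.3 = 5.1692^0.3 ≈ 1.6369.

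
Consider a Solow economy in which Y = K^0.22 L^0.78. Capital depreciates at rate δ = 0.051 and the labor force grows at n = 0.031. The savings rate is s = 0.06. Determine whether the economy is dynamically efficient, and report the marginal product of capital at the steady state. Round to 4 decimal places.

Break-even investment rate: n + δ = 0.031 + 0.051 = 0.082.
Steady-state k*: s·k^0.22 = 0.082·k gives k* = (0.06/0.082)^(1/0.78) ≈ 0.6700.
MPK = 0.22·0.6700^(-0.78) ≈ 0.3007.
MPK > n+δ = 0.082, so the economy is dynamically efficient (under-saving).

dynamically efficient; MPK ≈ 0.3007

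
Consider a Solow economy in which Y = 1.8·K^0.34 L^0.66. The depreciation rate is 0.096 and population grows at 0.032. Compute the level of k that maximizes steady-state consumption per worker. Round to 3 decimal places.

n + δ = 0.032 + 0.096 = 0.128.
Maximizing c = f(k) − (n+δ)·k gives f'(k) = n+δ, i.e. 0.34·1.8·k^(0.34−1) = 0.128, so k_gold = (0.34·1.8/0.128)^(1/0.66) ≈ 10.7055.

k_gold ≈ 10.706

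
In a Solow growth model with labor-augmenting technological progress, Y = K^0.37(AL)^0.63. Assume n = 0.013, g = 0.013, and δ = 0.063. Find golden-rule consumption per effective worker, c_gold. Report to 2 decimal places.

The effective depreciation rate is n + g + δ = 0.013 + 0.013 + 0.063 = 0.089.
Setting f'(k) = n+g+δ gives 0.37·k^(0.37−1) = 0.089, hence k_gold = (0.37/0.089)^(1/0.63) ≈ 9.5993.
y_gold = 9.5993^0.37 ≈ 2.3090.
c_gold = y_gold − (n+g+δ)·k_gold = 2.3090 − 0.089·9.5993 ≈ 1.4547.

c_gold ≈ 1.45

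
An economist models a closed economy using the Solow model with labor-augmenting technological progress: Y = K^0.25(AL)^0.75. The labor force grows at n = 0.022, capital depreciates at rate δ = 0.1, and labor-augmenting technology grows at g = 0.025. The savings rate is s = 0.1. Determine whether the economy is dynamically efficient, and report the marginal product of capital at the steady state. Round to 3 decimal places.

Capital per effective worker breaks even when investment replaces (n + g + δ)·k; here n + g + δ = 0.147.
Steady-state k*: s·k^0.25 = 0.147·k gives k* = (0.1/0.147)^(1/0.75) ≈ 0.5983.
MPK = 0.25·0.5983^(-0.75) ≈ 0.3675.
MPK > n+g+δ = 0.147, so the economy is dynamically efficient (under-saving).

dynamically efficient; MPK ≈ 0.367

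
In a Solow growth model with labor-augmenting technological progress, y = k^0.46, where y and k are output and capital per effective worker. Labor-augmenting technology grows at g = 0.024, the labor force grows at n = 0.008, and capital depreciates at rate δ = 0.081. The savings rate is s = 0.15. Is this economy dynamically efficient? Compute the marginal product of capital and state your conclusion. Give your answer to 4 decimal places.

The effective depreciation rate is n + g + δ = 0.008 + 0.024 + 0.081 = 0.113.
Steady-state k*: s·k^0.46 = 0.113·k gives k* = (0.15/0.113)^(1/0.54) ≈ 1.6897.
MPK = 0.46·1.6897^(-0.54) ≈ 0.3465.
MPK > n+g+δ = 0.113, so the economy is dynamically efficient (under-saving).

dynamically efficient; MPK ≈ 0.3465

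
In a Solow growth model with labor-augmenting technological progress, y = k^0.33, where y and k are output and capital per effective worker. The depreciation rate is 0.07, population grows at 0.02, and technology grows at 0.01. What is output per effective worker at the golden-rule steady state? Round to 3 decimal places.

The effective depreciation rate is n + g + δ = 0.02 + 0.01 + 0.07 = 0.1.
At the golden rule the marginal product of capital equals n+g+δ: 0.33·k^(0.33−1) = 0.1. Solving, k_gold = (0.33/0.1)^(1/0.67) ≈ 5.9416.
Output: y_gold = k_gold^0.33 = 5.9416^0.33 ≈ 1.8005.

y_gold ≈ 1.800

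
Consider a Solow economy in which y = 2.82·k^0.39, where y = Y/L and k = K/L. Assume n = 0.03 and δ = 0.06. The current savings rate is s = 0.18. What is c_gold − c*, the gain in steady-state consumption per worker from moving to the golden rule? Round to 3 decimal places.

Δc ≈ 1.534

The effective depreciation rate is n + δ = 0.03 + 0.06 = 0.09.
Current steady state (s = 0.18): k* = (0.18·2.82/0.09)^(1/0.61) ≈ 17.0453, y* = 2.82·17.0453^0.39 ≈ 8.5227, c* = (1−0.18)·8.5227 ≈ 6.9886.
Golden rule sets MPK = n+δ: 0.39·2.82·k^(0.39−1) = 0.09, so k_gold = (0.39·2.82/0.09)^(1/0.61) ≈ 60.5458.
y_gold = 2.82·60.5458^0.39 ≈ 13.9721, c_gold = y_gold − 0.09·k_gold ≈ 8.5230.
Gain: Δc = 8.5230 − 6.9886 ≈ 1.5344.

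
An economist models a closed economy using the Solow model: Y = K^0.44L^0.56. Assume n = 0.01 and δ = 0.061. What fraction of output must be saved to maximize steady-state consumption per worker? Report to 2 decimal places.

Break-even investment rate: n + δ = 0.01 + 0.061 = 0.071.
At the golden rule MPK = n+δ, and in any Cobb-Douglas steady state s = (n+δ)·k/y = MPK·k/y = capital's share 0.44.

s_gold = 0.44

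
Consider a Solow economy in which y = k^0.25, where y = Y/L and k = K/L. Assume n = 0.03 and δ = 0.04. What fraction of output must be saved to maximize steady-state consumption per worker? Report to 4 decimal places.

s_gold = 0.2500

Capital per worker breaks even when investment replaces (n + δ)·k; here n + δ = 0.07.
At the golden rule MPK = n+δ, and in any Cobb-Douglas steady state s = (n+δ)·k/y = MPK·k/y = capital's share 0.25.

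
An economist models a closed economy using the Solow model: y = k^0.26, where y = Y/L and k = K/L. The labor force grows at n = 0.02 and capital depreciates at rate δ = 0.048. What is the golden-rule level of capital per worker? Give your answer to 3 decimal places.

k_gold ≈ 6.125

n + δ = 0.02 + 0.048 = 0.068.
Golden rule sets MPK = n+δ: 0.26·k^(0.26−1) = 0.068, so k_gold = (0.26/0.068)^(1/0.74) ≈ 6.1251.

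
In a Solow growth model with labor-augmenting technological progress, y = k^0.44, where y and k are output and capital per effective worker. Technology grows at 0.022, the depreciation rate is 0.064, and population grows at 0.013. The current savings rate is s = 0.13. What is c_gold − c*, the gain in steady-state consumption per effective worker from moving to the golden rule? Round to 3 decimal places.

The effective depreciation rate is n + g + δ = 0.013 + 0.022 + 0.064 = 0.099.
Current steady state (s = 0.13): k* = (0.13/0.099)^(1/0.56) ≈ 1.6265, y* = 1.6265^0.44 ≈ 1.2387, c* = (1−0.13)·1.2387 ≈ 1.0776.
Setting f'(k) = n+g+δ gives 0.44·k^(0.44−1) = 0.099, hence k_gold = (0.44/0.099)^(1/0.56) ≈ 14.3488.
y_gold = 14.3488^0.44 ≈ 3.2285, c_gold = y_gold − 0.099·k_gold ≈ 1.8080.
Gain: Δc = 1.8080 − 1.0776 ≈ 0.7303.

Δc ≈ 0.730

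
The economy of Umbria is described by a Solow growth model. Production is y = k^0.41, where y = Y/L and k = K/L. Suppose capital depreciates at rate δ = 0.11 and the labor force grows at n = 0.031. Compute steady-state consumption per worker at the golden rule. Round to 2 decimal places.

c_gold ≈ 1.24

n + δ = 0.031 + 0.11 = 0.141.
At the golden rule the marginal product of capital equals n+δ: 0.41·k^(0.41−1) = 0.141. Solving, k_gold = (0.41/0.141)^(1/0.59) ≈ 6.1052.
y_gold = 6.1052^0.41 ≈ 2.0996.
c_gold = y_gold − (n+δ)·k_gold = 2.0996 − 0.141·6.1052 ≈ 1.2388.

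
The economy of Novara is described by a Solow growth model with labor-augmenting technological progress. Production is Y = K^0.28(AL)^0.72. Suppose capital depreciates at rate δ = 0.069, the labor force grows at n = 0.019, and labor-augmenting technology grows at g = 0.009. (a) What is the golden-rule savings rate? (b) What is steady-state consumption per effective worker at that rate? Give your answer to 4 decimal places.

Capital per effective worker breaks even when investment replaces (n + g + δ)·k; here n + g + δ = 0.097.
For Cobb-Douglas, s_gold equals capital's share: s_gold = 0.28.
Golden rule sets MPK = n+g+δ: 0.28·k^(0.28−1) = 0.097, so k_gold = (0.28/0.097)^(1/0.72) ≈ 4.3594.
y_gold = 4.3594^0.28 ≈ 1.5102; c_gold = (1−0.28)·y_gold ≈ 1.0874.

(a) s_gold = 0.2800; (b) c_gold ≈ 1.0874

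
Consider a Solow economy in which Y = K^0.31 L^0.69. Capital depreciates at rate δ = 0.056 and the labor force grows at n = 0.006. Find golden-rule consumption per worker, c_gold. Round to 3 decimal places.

n + δ = 0.006 + 0.056 = 0.062.
Setting f'(k) = n+δ gives 0.31·k^(0.31−1) = 0.062, hence k_gold = (0.31/0.062)^(1/0.69) ≈ 10.3039.
y_gold = 10.3039^0.31 ≈ 2.0608.
c_gold = y_gold − (n+δ)·k_gold = 2.0608 − 0.062·10.3039 ≈ 1.4219.

c_gold ≈ 1.422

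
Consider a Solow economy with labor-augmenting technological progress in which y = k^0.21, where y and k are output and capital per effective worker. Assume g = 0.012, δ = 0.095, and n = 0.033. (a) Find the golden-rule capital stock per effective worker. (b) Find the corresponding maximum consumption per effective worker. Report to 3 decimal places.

Capital per effective worker breaks even when investment replaces (n + g + δ)·k; here n + g + δ = 0.14.
At the golden rule the marginal product of capital equals n+g+δ: 0.21·k^(0.21−1) = 0.14. Solving, k_gold = (0.21/0.14)^(1/0.79) ≈ 1.6707.
y_gold = 1.6707^0.21 ≈ 1.1138; c_gold = y_gold − 0.14·k_gold ≈ 0.8799.

(a) k_gold ≈ 1.671; (b) c_gold ≈ 0.880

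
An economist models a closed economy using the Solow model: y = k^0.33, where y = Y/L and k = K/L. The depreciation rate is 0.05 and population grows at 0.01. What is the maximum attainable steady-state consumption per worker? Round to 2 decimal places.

n + δ = 0.01 + 0.05 = 0.06.
Golden rule sets MPK = n+δ: 0.33·k^(0.33−1) = 0.06, so k_gold = (0.33/0.06)^(1/0.67) ≈ 12.7356.
y_gold = 12.7356^0.33 ≈ 2.3156.
c_gold = y_gold − (n+δ)·k_gold = 2.3156 − 0.06·12.7356 ≈ 1.5514.

c_gold ≈ 1.55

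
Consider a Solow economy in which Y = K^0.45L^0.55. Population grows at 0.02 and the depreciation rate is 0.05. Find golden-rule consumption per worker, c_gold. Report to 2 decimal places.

c_gold ≈ 2.52

n + δ = 0.02 + 0.05 = 0.07.
At the golden rule the marginal product of capital equals n+δ: 0.45·k^(0.45−1) = 0.07. Solving, k_gold = (0.45/0.07)^(1/0.55) ≈ 29.4645.
y_gold = 29.4645^0.45 ≈ 4.5834.
c_gold = y_gold − (n+δ)·k_gold = 4.5834 − 0.07·29.4645 ≈ 2.5209.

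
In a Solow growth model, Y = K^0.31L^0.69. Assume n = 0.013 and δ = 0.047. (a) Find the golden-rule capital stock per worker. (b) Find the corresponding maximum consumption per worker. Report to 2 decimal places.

Capital per worker breaks even when investment replaces (n + δ)·k; here n + δ = 0.06.
At the golden rule the marginal product of capital equals n+δ: 0.31·k^(0.31−1) = 0.06. Solving, k_gold = (0.31/0.06)^(1/0.69) ≈ 10.8053.
y_gold = 10.8053^0.31 ≈ 2.0914; c_gold = y_gold − 0.06·k_gold ≈ 1.4430.

(a) k_gold ≈ 10.81; (b) c_gold ≈ 1.44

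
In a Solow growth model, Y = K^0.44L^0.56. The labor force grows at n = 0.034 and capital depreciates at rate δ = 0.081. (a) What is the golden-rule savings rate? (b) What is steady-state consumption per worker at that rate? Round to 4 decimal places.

(a) s_gold = 0.4400; (b) c_gold ≈ 1.6072

n + δ = 0.034 + 0.081 = 0.115.
For Cobb-Douglas, s_gold equals capital's share: s_gold = 0.44.
Maximizing c = f(k) − (n+δ)·k gives f'(k) = n+δ, i.e. 0.44·k^(0.44−1) = 0.115, so k_gold = (0.44/0.115)^(1/0.56) ≈ 10.9808.
y_gold = 10.9808^0.44 ≈ 2.8700; c_gold = (1−0.44)·y_gold ≈ 1.6072.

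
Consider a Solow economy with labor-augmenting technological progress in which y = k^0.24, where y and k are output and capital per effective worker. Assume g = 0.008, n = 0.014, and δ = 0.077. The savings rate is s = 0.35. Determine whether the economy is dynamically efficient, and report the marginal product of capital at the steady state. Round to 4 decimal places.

Break-even investment rate: n + g + δ = 0.014 + 0.008 + 0.077 = 0.099.
Steady-state k*: s·k^0.24 = 0.099·k gives k* = (0.35/0.099)^(1/0.76) ≈ 5.2677.
MPK = 0.24·5.2677^(-0.76) ≈ 0.0679.
MPK < n+g+δ = 0.099, so the economy is dynamically inefficient (over-saving).

dynamically inefficient; MPK ≈ 0.0679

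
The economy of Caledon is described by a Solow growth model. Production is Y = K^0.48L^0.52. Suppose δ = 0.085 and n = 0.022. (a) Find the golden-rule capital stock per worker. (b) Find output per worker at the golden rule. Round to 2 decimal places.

The effective depreciation rate is n + δ = 0.022 + 0.085 = 0.107.
Setting f'(k) = n+δ gives 0.48·k^(0.48−1) = 0.107, hence k_gold = (0.48/0.107)^(1/0.52) ≈ 17.9297.
y_gold = 17.9297^0.48 ≈ 3.9968.

(a) k_gold ≈ 17.93; (b) y_gold ≈ 4.00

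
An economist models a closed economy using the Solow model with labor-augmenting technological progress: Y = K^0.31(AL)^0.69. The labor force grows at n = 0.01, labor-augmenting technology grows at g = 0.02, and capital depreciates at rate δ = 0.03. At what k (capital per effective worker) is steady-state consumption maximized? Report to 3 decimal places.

k_gold ≈ 10.805

n + g + δ = 0.01 + 0.02 + 0.03 = 0.06.
Setting f'(k) = n+g+δ gives 0.31·k^(0.31−1) = 0.06, hence k_gold = (0.31/0.06)^(1/0.69) ≈ 10.8053.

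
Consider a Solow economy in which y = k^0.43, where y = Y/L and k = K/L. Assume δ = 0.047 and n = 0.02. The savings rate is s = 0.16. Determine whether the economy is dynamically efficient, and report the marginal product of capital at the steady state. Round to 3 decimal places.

The effective depreciation rate is n + δ = 0.02 + 0.047 = 0.067.
Steady-state k*: s·k^0.43 = 0.067·k gives k* = (0.16/0.067)^(1/0.57) ≈ 4.6051.
MPK = 0.43·4.6051^(-0.57) ≈ 0.1801.
MPK > n+δ = 0.067, so the economy is dynamically efficient (under-saving).

dynamically efficient; MPK ≈ 0.180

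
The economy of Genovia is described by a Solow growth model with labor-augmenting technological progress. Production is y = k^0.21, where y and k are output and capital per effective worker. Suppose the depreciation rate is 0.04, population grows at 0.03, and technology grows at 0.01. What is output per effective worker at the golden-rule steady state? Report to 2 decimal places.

y_gold ≈ 1.29

The effective depreciation rate is n + g + δ = 0.03 + 0.01 + 0.04 = 0.08.
Setting f'(k) = n+g+δ gives 0.21·k^(0.21−1) = 0.08, hence k_gold = (0.21/0.08)^(1/0.79) ≈ 3.3927.
Output: y_gold = k_gold^0.21 = 3.3927^0.21 ≈ 1.2925.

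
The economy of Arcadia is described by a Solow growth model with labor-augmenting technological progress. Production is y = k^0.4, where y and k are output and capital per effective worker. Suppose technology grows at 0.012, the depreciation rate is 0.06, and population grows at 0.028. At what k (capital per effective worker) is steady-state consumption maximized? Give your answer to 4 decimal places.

Break-even investment rate: n + g + δ = 0.028 + 0.012 + 0.06 = 0.1.
Maximizing c = f(k) − (n+g+δ)·k gives f'(k) = n+g+δ, i.e. 0.4·k^(0.4−1) = 0.1, so k_gold = (0.4/0.1)^(1/0.6) ≈ 10.0794.

k_gold ≈ 10.0794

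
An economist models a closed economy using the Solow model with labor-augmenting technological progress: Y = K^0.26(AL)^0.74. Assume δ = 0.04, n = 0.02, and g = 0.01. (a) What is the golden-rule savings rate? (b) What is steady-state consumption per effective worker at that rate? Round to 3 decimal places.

Break-even investment rate: n + g + δ = 0.02 + 0.01 + 0.04 = 0.07.
For Cobb-Douglas, s_gold equals capital's share: s_gold = 0.26.
Golden rule sets MPK = n+g+δ: 0.26·k^(0.26−1) = 0.07, so k_gold = (0.26/0.07)^(1/0.74) ≈ 5.8898.
y_gold = 5.8898^0.26 ≈ 1.5857; c_gold = (1−0.26)·y_gold ≈ 1.1734.

(a) s_gold = 0.260; (b) c_gold ≈ 1.173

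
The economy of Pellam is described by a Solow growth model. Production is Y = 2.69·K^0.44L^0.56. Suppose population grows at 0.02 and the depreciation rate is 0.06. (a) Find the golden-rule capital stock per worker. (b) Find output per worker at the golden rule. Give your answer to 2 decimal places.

(a) k_gold ≈ 122.88; (b) y_gold ≈ 22.34

The effective depreciation rate is n + δ = 0.02 + 0.06 = 0.08.
Maximizing c = f(k) − (n+δ)·k gives f'(k) = n+δ, i.e. 0.44·2.69·k^(0.44−1) = 0.08, so k_gold = (0.44·2.69/0.08)^(1/0.56) ≈ 122.8828.
y_gold = 2.69·122.8828^0.44 ≈ 22.3423.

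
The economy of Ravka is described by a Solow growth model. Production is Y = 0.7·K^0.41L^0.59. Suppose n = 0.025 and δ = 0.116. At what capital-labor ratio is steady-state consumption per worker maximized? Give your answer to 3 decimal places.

n + δ = 0.025 + 0.116 = 0.141.
At the golden rule the marginal product of capital equals n+δ: 0.41·0.7·k^(0.41−1) = 0.141. Solving, k_gold = (0.41·0.7/0.141)^(1/0.59) ≈ 3.3355.

k_gold ≈ 3.335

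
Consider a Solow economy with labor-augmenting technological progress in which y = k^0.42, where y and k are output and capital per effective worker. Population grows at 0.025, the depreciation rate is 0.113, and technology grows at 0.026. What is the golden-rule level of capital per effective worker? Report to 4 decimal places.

k_gold ≈ 5.0600

The effective depreciation rate is n + g + δ = 0.025 + 0.026 + 0.113 = 0.164.
Maximizing c = f(k) − (n+g+δ)·k gives f'(k) = n+g+δ, i.e. 0.42·k^(0.42−1) = 0.164, so k_gold = (0.42/0.164)^(1/0.58) ≈ 5.0600.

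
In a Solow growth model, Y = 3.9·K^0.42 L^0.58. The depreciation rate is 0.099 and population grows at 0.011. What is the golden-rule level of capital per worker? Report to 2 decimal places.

k_gold ≈ 105.26

The effective depreciation rate is n + δ = 0.011 + 0.099 = 0.11.
Setting f'(k) = n+δ gives 0.42·3.9·k^(0.42−1) = 0.11, hence k_gold = (0.42·3.9/0.11)^(1/0.58) ≈ 105.2635.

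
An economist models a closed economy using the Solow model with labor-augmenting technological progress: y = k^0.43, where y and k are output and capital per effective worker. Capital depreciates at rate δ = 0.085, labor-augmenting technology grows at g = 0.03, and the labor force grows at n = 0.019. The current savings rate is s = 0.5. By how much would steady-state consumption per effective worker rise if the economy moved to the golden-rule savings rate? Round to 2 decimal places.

Δc ≈ 0.02

The effective depreciation rate is n + g + δ = 0.019 + 0.03 + 0.085 = 0.134.
Current steady state (s = 0.5): k* = (0.5/0.134)^(1/0.57) ≈ 10.0756, y* = 10.0756^0.43 ≈ 2.7003, c* = (1−0.5)·2.7003 ≈ 1.3501.
Setting f'(k) = n+g+δ gives 0.43·k^(0.43−1) = 0.134, hence k_gold = (0.43/0.134)^(1/0.57) ≈ 7.7332.
y_gold = 7.7332^0.43 ≈ 2.4099, c_gold = y_gold − 0.134·k_gold ≈ 1.3736.
Gain: Δc = 1.3736 − 1.3501 ≈ 0.0235.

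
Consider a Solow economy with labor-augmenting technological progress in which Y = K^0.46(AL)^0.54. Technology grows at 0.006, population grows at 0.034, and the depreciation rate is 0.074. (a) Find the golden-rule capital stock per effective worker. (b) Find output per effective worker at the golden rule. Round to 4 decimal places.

n + g + δ = 0.034 + 0.006 + 0.074 = 0.114.
At the golden rule the marginal product of capital equals n+g+δ: 0.46·k^(0.46−1) = 0.114. Solving, k_gold = (0.46/0.114)^(1/0.54) ≈ 13.2419.
y_gold = 13.2419^0.46 ≈ 3.2817.

(a) k_gold ≈ 13.2419; (b) y_gold ≈ 3.2817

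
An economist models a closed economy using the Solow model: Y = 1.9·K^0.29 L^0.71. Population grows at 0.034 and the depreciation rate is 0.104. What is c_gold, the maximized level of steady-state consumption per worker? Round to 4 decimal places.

Capital per worker breaks even when investment replaces (n + δ)·k; here n + δ = 0.138.
Golden rule sets MPK = n+δ: 0.29·1.9·k^(0.29−1) = 0.138, so k_gold = (0.29·1.9/0.138)^(1/0.71) ≈ 7.0285.
y_gold = 1.9·7.0285^0.29 ≈ 3.3446.
c_gold = y_gold − (n+δ)·k_gold = 3.3446 − 0.138·7.0285 ≈ 2.3747.

c_gold ≈ 2.3747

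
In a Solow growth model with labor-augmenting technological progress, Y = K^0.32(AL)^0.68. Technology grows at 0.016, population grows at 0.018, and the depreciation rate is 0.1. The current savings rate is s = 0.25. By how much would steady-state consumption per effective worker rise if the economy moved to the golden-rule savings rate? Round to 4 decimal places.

Δc ≈ 0.0185

Break-even investment rate: n + g + δ = 0.018 + 0.016 + 0.1 = 0.134.
Current steady state (s = 0.25): k* = (0.25/0.134)^(1/0.68) ≈ 2.5020, y* = 2.5020^0.32 ≈ 1.3411, c* = (1−0.25)·1.3411 ≈ 1.0058.
At the golden rule the marginal product of capital equals n+g+δ: 0.32·k^(0.32−1) = 0.134. Solving, k_gold = (0.32/0.134)^(1/0.68) ≈ 3.5971.
y_gold = 3.5971^0.32 ≈ 1.5063, c_gold = y_gold − 0.134·k_gold ≈ 1.0243.
Gain: Δc = 1.0243 − 1.0058 ≈ 0.0185.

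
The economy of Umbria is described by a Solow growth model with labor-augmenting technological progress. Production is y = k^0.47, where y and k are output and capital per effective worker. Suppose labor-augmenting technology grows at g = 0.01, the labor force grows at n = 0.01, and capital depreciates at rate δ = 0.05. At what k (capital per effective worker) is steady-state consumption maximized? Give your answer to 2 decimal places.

Break-even investment rate: n + g + δ = 0.01 + 0.01 + 0.05 = 0.07.
At the golden rule the marginal product of capital equals n+g+δ: 0.47·k^(0.47−1) = 0.07. Solving, k_gold = (0.47/0.07)^(1/0.53) ≈ 36.3393.

k_gold ≈ 36.34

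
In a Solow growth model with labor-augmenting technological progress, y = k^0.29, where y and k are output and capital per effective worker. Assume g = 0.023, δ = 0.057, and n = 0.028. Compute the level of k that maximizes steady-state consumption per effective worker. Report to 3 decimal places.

k_gold ≈ 4.020

Break-even investment rate: n + g + δ = 0.028 + 0.023 + 0.057 = 0.108.
Golden rule sets MPK = n+g+δ: 0.29·k^(0.29−1) = 0.108, so k_gold = (0.29/0.108)^(1/0.71) ≈ 4.0197.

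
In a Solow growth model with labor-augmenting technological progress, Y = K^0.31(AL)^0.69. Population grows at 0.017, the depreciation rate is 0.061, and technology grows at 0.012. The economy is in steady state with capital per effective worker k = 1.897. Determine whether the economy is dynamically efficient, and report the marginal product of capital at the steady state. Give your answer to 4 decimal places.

dynamically efficient; MPK ≈ 0.1993

Capital per effective worker breaks even when investment replaces (n + g + δ)·k; here n + g + δ = 0.09.
MPK = 0.31·k^(0.31−1) = 0.31·1.897^(-0.69) ≈ 0.1993.
MPK > 0.09, so the economy is dynamically efficient (under-saving).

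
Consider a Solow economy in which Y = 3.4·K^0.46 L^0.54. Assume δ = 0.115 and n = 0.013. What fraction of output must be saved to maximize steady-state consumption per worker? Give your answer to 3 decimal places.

Break-even investment rate: n + δ = 0.013 + 0.115 = 0.128.
At the golden rule MPK = n+δ, and in any Cobb-Douglas steady state s = (n+δ)·k/y = MPK·k/y = capital's share 0.46.

s_gold = 0.460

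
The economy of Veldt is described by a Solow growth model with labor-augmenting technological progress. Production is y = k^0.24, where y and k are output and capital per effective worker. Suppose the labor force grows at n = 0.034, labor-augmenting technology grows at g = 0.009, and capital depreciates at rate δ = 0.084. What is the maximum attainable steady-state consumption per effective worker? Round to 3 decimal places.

The effective depreciation rate is n + g + δ = 0.034 + 0.009 + 0.084 = 0.127.
At the golden rule the marginal product of capital equals n+g+δ: 0.24·k^(0.24−1) = 0.127. Solving, k_gold = (0.24/0.127)^(1/0.76) ≈ 2.3104.
y_gold = 2.3104^0.24 ≈ 1.2226.
c_gold = y_gold − (n+g+δ)·k_gold = 1.2226 − 0.127·2.3104 ≈ 0.9292.

c_gold ≈ 0.929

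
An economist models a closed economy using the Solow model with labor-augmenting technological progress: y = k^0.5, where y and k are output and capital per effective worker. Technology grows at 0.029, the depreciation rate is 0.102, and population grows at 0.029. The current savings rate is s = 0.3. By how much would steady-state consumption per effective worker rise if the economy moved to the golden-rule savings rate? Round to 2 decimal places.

Δc ≈ 0.25

Break-even investment rate: n + g + δ = 0.029 + 0.029 + 0.102 = 0.16.
Current steady state (s = 0.3): k* = (0.3/0.16)^(1/0.5) ≈ 3.5156, y* = 3.5156^0.5 ≈ 1.8750, c* = (1−0.3)·1.8750 ≈ 1.3125.
Setting f'(k) = n+g+δ gives 0.5·k^(0.5−1) = 0.16, hence k_gold = (0.5/0.16)^(1/0.5) ≈ 9.7656.
y_gold = 9.7656^0.5 ≈ 3.1250, c_gold = y_gold − 0.16·k_gold ≈ 1.5625.
Gain: Δc = 1.5625 − 1.3125 ≈ 0.2500.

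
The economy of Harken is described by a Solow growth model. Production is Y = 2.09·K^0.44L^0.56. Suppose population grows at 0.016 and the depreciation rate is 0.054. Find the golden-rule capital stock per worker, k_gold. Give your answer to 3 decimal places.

k_gold ≈ 99.386

The effective depreciation rate is n + δ = 0.016 + 0.054 = 0.07.
Setting f'(k) = n+δ gives 0.44·2.09·k^(0.44−1) = 0.07, hence k_gold = (0.44·2.09/0.07)^(1/0.56) ≈ 99.3855.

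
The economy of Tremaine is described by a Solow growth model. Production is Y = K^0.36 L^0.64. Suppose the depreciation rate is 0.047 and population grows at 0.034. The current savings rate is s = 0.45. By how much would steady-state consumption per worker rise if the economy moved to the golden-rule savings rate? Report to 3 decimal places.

Δc ≈ 0.038

The effective depreciation rate is n + δ = 0.034 + 0.047 = 0.081.
Current steady state (s = 0.45): k* = (0.45/0.081)^(1/0.64) ≈ 14.5759, y* = 14.5759^0.36 ≈ 2.6237, c* = (1−0.45)·2.6237 ≈ 1.4430.
At the golden rule the marginal product of capital equals n+δ: 0.36·k^(0.36−1) = 0.081. Solving, k_gold = (0.36/0.081)^(1/0.64) ≈ 10.2852.
y_gold = 10.2852^0.36 ≈ 2.3142, c_gold = y_gold − 0.081·k_gold ≈ 1.4811.
Gain: Δc = 1.4811 − 1.4430 ≈ 0.0381.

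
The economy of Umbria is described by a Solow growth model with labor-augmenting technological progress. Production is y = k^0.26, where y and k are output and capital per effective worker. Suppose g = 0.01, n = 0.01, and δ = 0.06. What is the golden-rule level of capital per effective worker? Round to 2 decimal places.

k_gold ≈ 4.92

The effective depreciation rate is n + g + δ = 0.01 + 0.01 + 0.06 = 0.08.
Golden rule sets MPK = n+g+δ: 0.26·k^(0.26−1) = 0.08, so k_gold = (0.26/0.08)^(1/0.74) ≈ 4.9174.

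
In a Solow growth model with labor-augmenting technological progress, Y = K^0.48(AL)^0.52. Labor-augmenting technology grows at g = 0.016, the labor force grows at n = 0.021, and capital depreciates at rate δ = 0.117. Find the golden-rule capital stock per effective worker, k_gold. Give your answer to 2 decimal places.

k_gold ≈ 8.90

Capital per effective worker breaks even when investment replaces (n + g + δ)·k; here n + g + δ = 0.154.
Setting f'(k) = n+g+δ gives 0.48·k^(0.48−1) = 0.154, hence k_gold = (0.48/0.154)^(1/0.52) ≈ 8.9015.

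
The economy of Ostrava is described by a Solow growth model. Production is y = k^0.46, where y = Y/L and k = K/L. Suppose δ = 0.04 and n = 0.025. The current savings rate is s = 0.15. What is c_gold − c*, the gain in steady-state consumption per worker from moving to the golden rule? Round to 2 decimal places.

Break-even investment rate: n + δ = 0.025 + 0.04 = 0.065.
Current steady state (s = 0.15): k* = (0.15/0.065)^(1/0.54) ≈ 4.7049, y* = 4.7049^0.46 ≈ 2.0388, c* = (1−0.15)·2.0388 ≈ 1.7330.
Setting f'(k) = n+δ gives 0.46·k^(0.46−1) = 0.065, hence k_gold = (0.46/0.065)^(1/0.54) ≈ 37.4788.
y_gold = 37.4788^0.46 ≈ 5.2959, c_gold = y_gold − 0.065·k_gold ≈ 2.8598.
Gain: Δc = 2.8598 − 1.7330 ≈ 1.1268.

Δc ≈ 1.13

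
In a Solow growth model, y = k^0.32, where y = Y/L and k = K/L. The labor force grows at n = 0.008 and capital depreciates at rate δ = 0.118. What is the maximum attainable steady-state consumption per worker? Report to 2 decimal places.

c_gold ≈ 1.05

n + δ = 0.008 + 0.118 = 0.126.
At the golden rule the marginal product of capital equals n+δ: 0.32·k^(0.32−1) = 0.126. Solving, k_gold = (0.32/0.126)^(1/0.68) ≈ 3.9379.
y_gold = 3.9379^0.32 ≈ 1.5505.
c_gold = y_gold − (n+δ)·k_gold = 1.5505 − 0.126·3.9379 ≈ 1.0544.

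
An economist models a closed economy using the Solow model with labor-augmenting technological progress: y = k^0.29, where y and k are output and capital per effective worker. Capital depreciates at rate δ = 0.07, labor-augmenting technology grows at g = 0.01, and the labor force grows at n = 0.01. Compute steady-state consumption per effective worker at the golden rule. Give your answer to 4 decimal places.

Capital per effective worker breaks even when investment replaces (n + g + δ)·k; here n + g + δ = 0.09.
At the golden rule the marginal product of capital equals n+g+δ: 0.29·k^(0.29−1) = 0.09. Solving, k_gold = (0.29/0.09)^(1/0.71) ≈ 5.1965.
y_gold = 5.1965^0.29 ≈ 1.6127.
c_gold = y_gold − (n+g+δ)·k_gold = 1.6127 − 0.09·5.1965 ≈ 1.1450.

c_gold ≈ 1.1450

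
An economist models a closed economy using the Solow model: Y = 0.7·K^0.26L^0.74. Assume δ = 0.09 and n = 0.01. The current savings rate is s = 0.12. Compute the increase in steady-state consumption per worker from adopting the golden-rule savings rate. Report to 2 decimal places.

Δc ≈ 0.06

Capital per worker breaks even when investment replaces (n + δ)·k; here n + δ = 0.1.
Current steady state (s = 0.12): k* = (0.12·0.7/0.1)^(1/0.74) ≈ 0.7901, y* = 0.7·0.7901^0.26 ≈ 0.6584, c* = (1−0.12)·0.6584 ≈ 0.5794.
Setting f'(k) = n+δ gives 0.26·0.7·k^(0.26−1) = 0.1, hence k_gold = (0.26·0.7/0.1)^(1/0.74) ≈ 2.2462.
y_gold = 0.7·2.2462^0.26 ≈ 0.8639, c_gold = y_gold − 0.1·k_gold ≈ 0.6393.
Gain: Δc = 0.6393 − 0.5794 ≈ 0.0599.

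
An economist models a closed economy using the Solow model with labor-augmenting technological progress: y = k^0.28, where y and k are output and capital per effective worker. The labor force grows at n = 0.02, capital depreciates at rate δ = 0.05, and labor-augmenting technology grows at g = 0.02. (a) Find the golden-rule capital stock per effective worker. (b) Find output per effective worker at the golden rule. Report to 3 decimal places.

n + g + δ = 0.02 + 0.02 + 0.05 = 0.09.
At the golden rule the marginal product of capital equals n+g+δ: 0.28·k^(0.28−1) = 0.09. Solving, k_gold = (0.28/0.09)^(1/0.72) ≈ 4.8373.
y_gold = 4.8373^0.28 ≈ 1.5549.

(a) k_gold ≈ 4.837; (b) y_gold ≈ 1.555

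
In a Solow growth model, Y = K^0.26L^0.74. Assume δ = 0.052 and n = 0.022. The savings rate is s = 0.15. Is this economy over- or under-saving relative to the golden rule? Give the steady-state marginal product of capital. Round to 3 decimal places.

under-saving; MPK ≈ 0.128

Break-even investment rate: n + δ = 0.022 + 0.052 = 0.074.
Steady-state k*: s·k^0.26 = 0.074·k gives k* = (0.15/0.074)^(1/0.74) ≈ 2.5982.
MPK = 0.26·2.5982^(-0.74) ≈ 0.1283.
MPK > n+δ = 0.074, so the economy is dynamically efficient (under-saving).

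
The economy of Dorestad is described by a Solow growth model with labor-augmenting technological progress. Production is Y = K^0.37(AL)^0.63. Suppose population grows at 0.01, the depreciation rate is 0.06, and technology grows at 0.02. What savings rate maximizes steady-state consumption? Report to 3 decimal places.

s_gold = 0.370

Break-even investment rate: n + g + δ = 0.01 + 0.02 + 0.06 = 0.09.
At the golden rule MPK = n+g+δ, and in any Cobb-Douglas steady state s = (n+g+δ)·k/y = MPK·k/y = capital's share 0.37.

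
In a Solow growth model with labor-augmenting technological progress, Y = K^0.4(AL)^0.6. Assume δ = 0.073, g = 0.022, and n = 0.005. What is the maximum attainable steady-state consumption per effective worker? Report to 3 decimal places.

n + g + δ = 0.005 + 0.022 + 0.073 = 0.1.
At the golden rule the marginal product of capital equals n+g+δ: 0.4·k^(0.4−1) = 0.1. Solving, k_gold = (0.4/0.1)^(1/0.6) ≈ 10.0794.
y_gold = 10.0794^0.4 ≈ 2.5198.
c_gold = y_gold − (n+g+δ)·k_gold = 2.5198 − 0.1·10.0794 ≈ 1.5119.

c_gold ≈ 1.512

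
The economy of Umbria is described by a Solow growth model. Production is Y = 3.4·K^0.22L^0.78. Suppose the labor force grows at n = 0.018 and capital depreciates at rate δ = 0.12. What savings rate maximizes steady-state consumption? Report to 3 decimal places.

The effective depreciation rate is n + δ = 0.018 + 0.12 = 0.138.
At the golden rule MPK = n+δ, and in any Cobb-Douglas steady state s = (n+δ)·k/y = MPK·k/y = capital's share 0.22.

s_gold = 0.220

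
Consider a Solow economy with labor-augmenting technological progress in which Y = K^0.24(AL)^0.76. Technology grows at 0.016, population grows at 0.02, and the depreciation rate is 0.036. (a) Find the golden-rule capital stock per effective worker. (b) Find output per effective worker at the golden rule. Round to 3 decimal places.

n + g + δ = 0.02 + 0.016 + 0.036 = 0.072.
At the golden rule the marginal product of capital equals n+g+δ: 0.24·k^(0.24−1) = 0.072. Solving, k_gold = (0.24/0.072)^(1/0.76) ≈ 4.8753.
y_gold = 4.8753^0.24 ≈ 1.4626.

(a) k_gold ≈ 4.875; (b) y_gold ≈ 1.463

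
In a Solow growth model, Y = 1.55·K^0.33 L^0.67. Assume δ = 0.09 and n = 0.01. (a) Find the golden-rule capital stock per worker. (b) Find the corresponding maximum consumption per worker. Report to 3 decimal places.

(a) k_gold ≈ 11.428; (b) c_gold ≈ 2.320

n + δ = 0.01 + 0.09 = 0.1.
Maximizing c = f(k) − (n+δ)·k gives f'(k) = n+δ, i.e. 0.33·1.55·k^(0.33−1) = 0.1, so k_gold = (0.33·1.55/0.1)^(1/0.67) ≈ 11.4282.
y_gold = 1.55·11.4282^0.33 ≈ 3.4631; c_gold = y_gold − 0.1·k_gold ≈ 2.3203.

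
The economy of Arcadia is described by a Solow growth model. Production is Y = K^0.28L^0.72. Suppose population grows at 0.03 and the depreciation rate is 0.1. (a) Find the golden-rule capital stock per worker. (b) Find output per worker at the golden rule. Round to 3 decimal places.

(a) k_gold ≈ 2.903; (b) y_gold ≈ 1.348

The effective depreciation rate is n + δ = 0.03 + 0.1 = 0.13.
Golden rule sets MPK = n+δ: 0.28·k^(0.28−1) = 0.13, so k_gold = (0.28/0.13)^(1/0.72) ≈ 2.9027.
y_gold = 2.9027^0.28 ≈ 1.3477.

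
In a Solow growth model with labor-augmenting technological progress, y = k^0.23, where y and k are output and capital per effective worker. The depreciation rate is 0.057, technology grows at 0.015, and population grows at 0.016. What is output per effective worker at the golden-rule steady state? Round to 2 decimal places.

y_gold ≈ 1.33

Capital per effective worker breaks even when investment replaces (n + g + δ)·k; here n + g + δ = 0.088.
Golden rule sets MPK = n+g+δ: 0.23·k^(0.23−1) = 0.088, so k_gold = (0.23/0.088)^(1/0.77) ≈ 3.4824.
Output: y_gold = k_gold^0.23 = 3.4824^0.23 ≈ 1.3324.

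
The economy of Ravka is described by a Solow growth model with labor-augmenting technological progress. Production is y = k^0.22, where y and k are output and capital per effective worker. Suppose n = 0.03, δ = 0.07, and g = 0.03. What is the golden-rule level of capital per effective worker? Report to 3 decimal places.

Capital per effective worker breaks even when investment replaces (n + g + δ)·k; here n + g + δ = 0.13.
Golden rule sets MPK = n+g+δ: 0.22·k^(0.22−1) = 0.13, so k_gold = (0.22/0.13)^(1/0.78) ≈ 1.9630.

k_gold ≈ 1.963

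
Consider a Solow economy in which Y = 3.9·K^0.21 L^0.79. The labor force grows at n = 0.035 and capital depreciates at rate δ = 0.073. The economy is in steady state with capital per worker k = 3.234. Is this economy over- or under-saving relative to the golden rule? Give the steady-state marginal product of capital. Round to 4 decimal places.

n + δ = 0.035 + 0.073 = 0.108.
MPK = 0.21·3.9·k^(0.21−1) = 0.21·3.9·3.234^(-0.79) ≈ 0.3240.
MPK > 0.108, so the economy is dynamically efficient (under-saving).

under-saving; MPK ≈ 0.3240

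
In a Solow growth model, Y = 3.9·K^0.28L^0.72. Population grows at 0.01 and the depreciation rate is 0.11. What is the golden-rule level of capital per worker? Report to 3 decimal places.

The effective depreciation rate is n + δ = 0.01 + 0.11 = 0.12.
At the golden rule the marginal product of capital equals n+δ: 0.28·3.9·k^(0.28−1) = 0.12. Solving, k_gold = (0.28·3.9/0.12)^(1/0.72) ≈ 21.4784.

k_gold ≈ 21.478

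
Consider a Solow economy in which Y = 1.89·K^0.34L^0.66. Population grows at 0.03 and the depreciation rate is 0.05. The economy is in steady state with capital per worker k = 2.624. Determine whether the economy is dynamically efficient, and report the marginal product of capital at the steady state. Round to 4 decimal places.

dynamically efficient; MPK ≈ 0.3400

Break-even investment rate: n + δ = 0.03 + 0.05 = 0.08.
MPK = 0.34·1.89·k^(0.34−1) = 0.34·1.89·2.624^(-0.66) ≈ 0.3400.
MPK > 0.08, so the economy is dynamically efficient (under-saving).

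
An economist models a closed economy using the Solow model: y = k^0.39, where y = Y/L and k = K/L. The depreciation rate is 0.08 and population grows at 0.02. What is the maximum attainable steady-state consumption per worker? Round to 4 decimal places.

Capital per worker breaks even when investment replaces (n + δ)·k; here n + δ = 0.1.
Setting f'(k) = n+δ gives 0.39·k^(0.39−1) = 0.1, hence k_gold = (0.39/0.1)^(1/0.61) ≈ 9.3102.
y_gold = 9.3102^0.39 ≈ 2.3872.
c_gold = y_gold − (n+δ)·k_gold = 2.3872 − 0.1·9.3102 ≈ 1.4562.

c_gold ≈ 1.4562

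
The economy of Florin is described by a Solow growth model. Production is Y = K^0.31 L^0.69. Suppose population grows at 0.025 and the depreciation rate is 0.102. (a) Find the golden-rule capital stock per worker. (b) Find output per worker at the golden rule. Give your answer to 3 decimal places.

Capital per worker breaks even when investment replaces (n + δ)·k; here n + δ = 0.127.
Setting f'(k) = n+δ gives 0.31·k^(0.31−1) = 0.127, hence k_gold = (0.31/0.127)^(1/0.69) ≈ 3.6448.
y_gold = 3.6448^0.31 ≈ 1.4932.

(a) k_gold ≈ 3.645; (b) y_gold ≈ 1.493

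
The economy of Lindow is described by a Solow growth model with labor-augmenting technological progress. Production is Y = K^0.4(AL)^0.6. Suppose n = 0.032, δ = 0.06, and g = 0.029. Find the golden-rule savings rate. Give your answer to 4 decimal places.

s_gold = 0.4000

The effective depreciation rate is n + g + δ = 0.032 + 0.029 + 0.06 = 0.121.
At the golden rule MPK = n+g+δ, and in any Cobb-Douglas steady state s = (n+g+δ)·k/y = MPK·k/y = capital's share 0.4.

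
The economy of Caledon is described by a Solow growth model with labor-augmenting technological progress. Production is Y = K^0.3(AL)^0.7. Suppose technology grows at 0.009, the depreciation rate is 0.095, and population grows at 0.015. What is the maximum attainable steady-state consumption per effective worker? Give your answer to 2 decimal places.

c_gold ≈ 1.04

The effective depreciation rate is n + g + δ = 0.015 + 0.009 + 0.095 = 0.119.
At the golden rule the marginal product of capital equals n+g+δ: 0.3·k^(0.3−1) = 0.119. Solving, k_gold = (0.3/0.119)^(1/0.7) ≈ 3.7469.
y_gold = 3.7469^0.3 ≈ 1.4863.
c_gold = y_gold − (n+g+δ)·k_gold = 1.4863 − 0.119·3.7469 ≈ 1.0404.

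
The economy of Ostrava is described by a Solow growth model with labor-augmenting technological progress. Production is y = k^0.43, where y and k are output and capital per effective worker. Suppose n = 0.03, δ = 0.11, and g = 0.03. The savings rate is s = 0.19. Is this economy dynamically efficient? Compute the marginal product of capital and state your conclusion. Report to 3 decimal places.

n + g + δ = 0.03 + 0.03 + 0.11 = 0.17.
Steady-state k*: s·k^0.43 = 0.17·k gives k* = (0.19/0.17)^(1/0.57) ≈ 1.2155.
MPK = 0.43·1.2155^(-0.57) ≈ 0.3847.
MPK > n+g+δ = 0.17, so the economy is dynamically efficient (under-saving).

dynamically efficient; MPK ≈ 0.385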